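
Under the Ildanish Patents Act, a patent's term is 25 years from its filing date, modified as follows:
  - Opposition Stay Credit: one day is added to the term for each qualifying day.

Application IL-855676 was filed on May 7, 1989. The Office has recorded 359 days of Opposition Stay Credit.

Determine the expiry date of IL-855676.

Base term: filing date + 25 years → 7 May 2014.
Opposition Stay Credit: +359 days → 1 May 2015.

2015-05-01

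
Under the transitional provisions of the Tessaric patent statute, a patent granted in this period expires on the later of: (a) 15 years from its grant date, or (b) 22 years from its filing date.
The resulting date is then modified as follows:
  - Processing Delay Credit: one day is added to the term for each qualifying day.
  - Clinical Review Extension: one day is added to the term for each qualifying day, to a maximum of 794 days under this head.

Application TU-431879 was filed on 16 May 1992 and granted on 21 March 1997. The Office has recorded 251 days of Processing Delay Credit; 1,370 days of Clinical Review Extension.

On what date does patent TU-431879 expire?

March 26, 2017

(a) grant + 15 years → 21 March 2012.
(b) filing + 22 years → 16 May 2014.
Later of the two: 16 May 2014.
Processing Delay Credit: +251 days → 22 January 2015.
Clinical Review Extension: 1370 days claimed exceeds the 794-day cap, so +794 days → 26 March 2017.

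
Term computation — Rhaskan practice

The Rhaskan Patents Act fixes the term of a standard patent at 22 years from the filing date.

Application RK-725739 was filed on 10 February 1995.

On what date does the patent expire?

Filing date + 22 years → 10 February 2017.

February 10, 2017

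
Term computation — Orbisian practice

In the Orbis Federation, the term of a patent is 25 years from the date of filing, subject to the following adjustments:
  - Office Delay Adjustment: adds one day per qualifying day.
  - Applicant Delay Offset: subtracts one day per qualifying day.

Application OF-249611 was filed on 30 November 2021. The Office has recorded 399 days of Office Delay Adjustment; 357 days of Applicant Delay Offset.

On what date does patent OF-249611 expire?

Base term: filing date + 25 years → 30 November 2046.
Office Delay Adjustment: +399 days → 3 January 2048.
Applicant Delay Offset: −357 days → 11 January 2047.

January 11, 2047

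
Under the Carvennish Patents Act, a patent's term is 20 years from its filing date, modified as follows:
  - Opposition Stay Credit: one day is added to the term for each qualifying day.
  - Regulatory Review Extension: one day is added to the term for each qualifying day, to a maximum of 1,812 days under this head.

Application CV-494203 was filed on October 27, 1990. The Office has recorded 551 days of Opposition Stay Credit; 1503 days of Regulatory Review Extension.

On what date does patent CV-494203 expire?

2016-06-11

Base term: filing date + 20 years → 27 October 2010.
Opposition Stay Credit: +551 days → 30 April 2012.
Regulatory Review Extension: 1503 days (within the 1812-day cap) → +1503 days → 11 June 2016.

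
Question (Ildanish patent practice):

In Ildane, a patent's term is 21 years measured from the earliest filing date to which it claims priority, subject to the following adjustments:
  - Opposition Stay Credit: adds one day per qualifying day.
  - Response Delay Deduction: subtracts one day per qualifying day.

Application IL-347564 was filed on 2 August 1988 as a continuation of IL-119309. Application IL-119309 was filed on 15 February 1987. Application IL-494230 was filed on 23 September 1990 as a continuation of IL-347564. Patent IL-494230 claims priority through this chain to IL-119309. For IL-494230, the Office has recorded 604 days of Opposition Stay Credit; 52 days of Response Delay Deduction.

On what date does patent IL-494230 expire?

Earliest priority filing: 15 February 1987.
Base term: 15 February 1987 + 21 years → 15 February 2008.
Opposition Stay Credit: +604 days → 11 October 2009.
Response Delay Deduction: −52 days → 20 August 2009.

2009-08-20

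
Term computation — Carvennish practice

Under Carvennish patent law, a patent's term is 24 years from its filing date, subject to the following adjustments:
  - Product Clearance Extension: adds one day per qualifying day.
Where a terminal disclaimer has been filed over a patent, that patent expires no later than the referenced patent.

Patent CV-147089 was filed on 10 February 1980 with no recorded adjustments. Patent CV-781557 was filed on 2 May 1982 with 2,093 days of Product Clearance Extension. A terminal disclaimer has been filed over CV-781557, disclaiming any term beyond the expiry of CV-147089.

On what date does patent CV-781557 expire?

February 10, 2004

Natural term of CV-781557:
  Base: filing + 24 years → 2 May 2006.
  Product Clearance Extension: +2093 days → 24 January 2012.
Expiry of referenced patent CV-147089:
  Base: filing + 24 years → 10 February 2004.
Terminal disclaimer: CV-781557 expires on the earlier of 24 January 2012 and 10 February 2004.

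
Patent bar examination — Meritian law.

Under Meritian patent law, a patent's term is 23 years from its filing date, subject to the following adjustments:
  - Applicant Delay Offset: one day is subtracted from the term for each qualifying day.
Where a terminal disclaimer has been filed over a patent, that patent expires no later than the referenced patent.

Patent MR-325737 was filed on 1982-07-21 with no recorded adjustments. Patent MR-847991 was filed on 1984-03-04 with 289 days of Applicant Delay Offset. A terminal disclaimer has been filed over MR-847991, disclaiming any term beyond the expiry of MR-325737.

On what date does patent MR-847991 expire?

Natural term of MR-847991:
  Base: filing + 23 years → 4 March 2007.
  Applicant Delay Offset: −289 days → 19 May 2006.
Expiry of referenced patent MR-325737:
  Base: filing + 23 years → 21 July 2005.
Terminal disclaimer: MR-847991 expires on the earlier of 19 May 2006 and 21 July 2005.

2005-07-21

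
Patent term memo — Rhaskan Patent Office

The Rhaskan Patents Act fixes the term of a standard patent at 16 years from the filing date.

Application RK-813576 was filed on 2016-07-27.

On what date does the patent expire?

Filing date + 16 years → 27 July 2032.

July 27, 2032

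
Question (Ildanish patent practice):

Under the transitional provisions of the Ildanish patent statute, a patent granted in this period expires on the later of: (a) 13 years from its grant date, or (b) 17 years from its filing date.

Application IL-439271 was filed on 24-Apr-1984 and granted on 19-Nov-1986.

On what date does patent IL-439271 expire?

2001-04-24

(a) grant + 13 years → 19 November 1999.
(b) filing + 17 years → 24 April 2001.
Later of the two: 24 April 2001.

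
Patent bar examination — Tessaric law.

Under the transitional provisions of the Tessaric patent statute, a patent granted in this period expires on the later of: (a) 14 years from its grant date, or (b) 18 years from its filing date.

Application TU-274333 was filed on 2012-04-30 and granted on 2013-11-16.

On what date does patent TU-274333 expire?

April 30, 2030

(a) grant + 14 years → 16 November 2027.
(b) filing + 18 years → 30 April 2030.
Later of the two: 30 April 2030.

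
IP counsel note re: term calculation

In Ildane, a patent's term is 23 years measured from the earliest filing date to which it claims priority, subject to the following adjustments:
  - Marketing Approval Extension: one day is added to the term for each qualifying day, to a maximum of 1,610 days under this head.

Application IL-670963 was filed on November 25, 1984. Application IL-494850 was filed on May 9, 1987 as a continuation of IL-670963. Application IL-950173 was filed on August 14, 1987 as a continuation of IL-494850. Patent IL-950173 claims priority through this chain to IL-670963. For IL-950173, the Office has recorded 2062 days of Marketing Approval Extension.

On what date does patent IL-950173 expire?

April 22, 2012

Earliest priority filing: 25 November 1984.
Base term: 25 November 1984 + 23 years → 25 November 2007.
Marketing Approval Extension: 2062 days claimed exceeds the 1610-day cap, so +1610 days → 22 April 2012.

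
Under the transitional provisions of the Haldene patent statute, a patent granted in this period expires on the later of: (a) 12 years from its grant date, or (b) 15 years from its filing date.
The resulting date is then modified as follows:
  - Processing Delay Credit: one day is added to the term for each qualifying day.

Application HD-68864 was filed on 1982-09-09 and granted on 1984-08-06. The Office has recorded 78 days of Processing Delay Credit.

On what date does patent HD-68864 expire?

(a) grant + 12 years → 6 August 1996.
(b) filing + 15 years → 9 September 1997.
Later of the two: 9 September 1997.
Processing Delay Credit: +78 days → 26 November 1997.

1997-11-26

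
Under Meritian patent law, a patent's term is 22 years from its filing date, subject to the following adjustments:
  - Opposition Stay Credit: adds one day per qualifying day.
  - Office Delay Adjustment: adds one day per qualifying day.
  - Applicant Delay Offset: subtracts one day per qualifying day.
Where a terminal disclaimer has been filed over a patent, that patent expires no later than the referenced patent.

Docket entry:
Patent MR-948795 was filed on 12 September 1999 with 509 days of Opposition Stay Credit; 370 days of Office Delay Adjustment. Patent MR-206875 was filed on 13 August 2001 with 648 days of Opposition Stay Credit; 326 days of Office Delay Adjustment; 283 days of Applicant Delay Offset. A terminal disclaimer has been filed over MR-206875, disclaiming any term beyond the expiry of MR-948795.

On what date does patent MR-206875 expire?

Natural term of MR-206875:
  Base: filing + 22 years → 13 August 2023.
  Opposition Stay Credit: +648 days → 22 May 2025.
  Office Delay Adjustment: +326 days → 13 April 2026.
  Applicant Delay Offset: −283 days → 4 July 2025.
Expiry of referenced patent MR-948795:
  Base: filing + 22 years → 12 September 2021.
  Opposition Stay Credit: +509 days → 3 February 2023.
  Office Delay Adjustment: +370 days → 8 February 2024.
Terminal disclaimer: MR-206875 expires on the earlier of 4 July 2025 and 8 February 2024.

2024-02-08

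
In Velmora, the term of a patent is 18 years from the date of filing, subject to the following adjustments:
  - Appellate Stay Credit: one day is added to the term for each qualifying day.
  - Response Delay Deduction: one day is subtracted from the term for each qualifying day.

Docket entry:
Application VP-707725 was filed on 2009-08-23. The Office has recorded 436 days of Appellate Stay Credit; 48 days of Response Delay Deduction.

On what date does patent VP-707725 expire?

Base term: filing date + 18 years → 23 August 2027.
Appellate Stay Credit: +436 days → 1 November 2028.
Response Delay Deduction: −48 days → 14 September 2028.

2028-09-14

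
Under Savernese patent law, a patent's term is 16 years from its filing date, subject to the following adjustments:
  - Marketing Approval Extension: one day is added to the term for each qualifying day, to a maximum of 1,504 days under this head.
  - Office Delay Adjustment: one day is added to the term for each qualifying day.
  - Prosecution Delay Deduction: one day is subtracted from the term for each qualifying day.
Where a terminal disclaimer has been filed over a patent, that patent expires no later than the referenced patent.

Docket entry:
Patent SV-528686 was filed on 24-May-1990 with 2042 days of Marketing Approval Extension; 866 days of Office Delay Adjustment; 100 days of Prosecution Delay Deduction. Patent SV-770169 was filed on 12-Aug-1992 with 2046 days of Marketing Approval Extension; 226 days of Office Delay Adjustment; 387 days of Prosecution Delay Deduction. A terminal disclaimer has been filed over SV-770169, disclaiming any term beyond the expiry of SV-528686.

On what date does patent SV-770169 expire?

2012-04-16

Natural term of SV-770169:
  Base: filing + 16 years → 12 August 2008.
  Marketing Approval Extension: 2046 days claimed exceeds the 1504-day cap, so +1504 days → 24 September 2012.
  Office Delay Adjustment: +226 days → 8 May 2013.
  Prosecution Delay Deduction: −387 days → 16 April 2012.
Expiry of referenced patent SV-528686:
  Base: filing + 16 years → 24 May 2006.
  Marketing Approval Extension: 2042 days claimed exceeds the 1504-day cap, so +1504 days → 6 July 2010.
  Office Delay Adjustment: +866 days → 18 November 2012.
  Prosecution Delay Deduction: −100 days → 10 August 2012.
Terminal disclaimer: SV-770169 expires on the earlier of 16 April 2012 and 10 August 2012.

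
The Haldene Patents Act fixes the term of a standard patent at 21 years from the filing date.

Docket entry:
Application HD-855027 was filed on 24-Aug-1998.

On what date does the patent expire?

August 24, 2019

Filing date + 21 years → 24 August 2019.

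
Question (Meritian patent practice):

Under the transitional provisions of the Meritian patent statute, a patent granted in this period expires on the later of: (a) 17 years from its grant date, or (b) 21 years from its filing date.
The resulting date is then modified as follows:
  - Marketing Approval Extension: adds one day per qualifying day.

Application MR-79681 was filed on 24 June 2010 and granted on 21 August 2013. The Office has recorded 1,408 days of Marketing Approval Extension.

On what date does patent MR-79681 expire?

(a) grant + 17 years → 21 August 2030.
(b) filing + 21 years → 24 June 2031.
Later of the two: 24 June 2031.
Marketing Approval Extension: +1408 days → 2 May 2035.

May 2, 2035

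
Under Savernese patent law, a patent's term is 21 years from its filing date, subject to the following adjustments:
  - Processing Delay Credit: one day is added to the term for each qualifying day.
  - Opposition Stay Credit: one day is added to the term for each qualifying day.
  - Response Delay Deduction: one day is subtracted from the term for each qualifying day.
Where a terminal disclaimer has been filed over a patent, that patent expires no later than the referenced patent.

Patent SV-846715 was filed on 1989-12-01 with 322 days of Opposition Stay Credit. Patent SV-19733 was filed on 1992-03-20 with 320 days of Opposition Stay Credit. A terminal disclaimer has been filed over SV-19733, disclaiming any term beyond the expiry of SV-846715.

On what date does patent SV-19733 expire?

Natural term of SV-19733:
  Base: filing + 21 years → 20 March 2013.
  Opposition Stay Credit: +320 days → 3 February 2014.
Expiry of referenced patent SV-846715:
  Base: filing + 21 years → 1 December 2010.
  Opposition Stay Credit: +322 days → 19 October 2011.
Terminal disclaimer: SV-19733 expires on the earlier of 3 February 2014 and 19 October 2011.

October 19, 2011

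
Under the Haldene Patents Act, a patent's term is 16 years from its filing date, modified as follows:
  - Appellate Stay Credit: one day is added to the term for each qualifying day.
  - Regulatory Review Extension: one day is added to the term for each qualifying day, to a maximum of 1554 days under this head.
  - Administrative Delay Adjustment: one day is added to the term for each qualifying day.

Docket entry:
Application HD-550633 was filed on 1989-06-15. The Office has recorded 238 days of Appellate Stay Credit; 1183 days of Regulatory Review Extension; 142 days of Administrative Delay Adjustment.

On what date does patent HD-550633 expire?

2009-09-25

Base term: filing date + 16 years → 15 June 2005.
Appellate Stay Credit: +238 days → 8 February 2006.
Regulatory Review Extension: 1183 days (within the 1554-day cap) → +1183 days → 6 May 2009.
Administrative Delay Adjustment: +142 days → 25 September 2009.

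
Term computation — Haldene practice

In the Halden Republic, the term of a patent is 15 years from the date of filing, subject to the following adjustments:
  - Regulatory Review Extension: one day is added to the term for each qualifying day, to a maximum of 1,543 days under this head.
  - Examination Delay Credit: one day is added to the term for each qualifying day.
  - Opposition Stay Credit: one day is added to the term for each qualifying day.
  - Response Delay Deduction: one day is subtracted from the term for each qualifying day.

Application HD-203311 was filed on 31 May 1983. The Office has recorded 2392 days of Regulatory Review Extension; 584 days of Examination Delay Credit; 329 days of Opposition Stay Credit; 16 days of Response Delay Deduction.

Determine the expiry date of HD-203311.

Base term: filing date + 15 years → 31 May 1998.
Regulatory Review Extension: 2392 days claimed exceeds the 1543-day cap, so +1543 days → 21 August 2002.
Examination Delay Credit: +584 days → 27 March 2004.
Opposition Stay Credit: +329 days → 19 February 2005.
Response Delay Deduction: −16 days → 3 February 2005.

February 3, 2005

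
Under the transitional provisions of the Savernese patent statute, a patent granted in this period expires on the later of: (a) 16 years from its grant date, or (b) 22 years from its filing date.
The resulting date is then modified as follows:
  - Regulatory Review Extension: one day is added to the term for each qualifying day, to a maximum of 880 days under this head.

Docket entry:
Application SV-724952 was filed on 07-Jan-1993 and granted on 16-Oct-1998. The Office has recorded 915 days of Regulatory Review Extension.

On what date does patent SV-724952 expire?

(a) grant + 16 years → 16 October 2014.
(b) filing + 22 years → 7 January 2015.
Later of the two: 7 January 2015.
Regulatory Review Extension: 915 days claimed exceeds the 880-day cap, so +880 days → 5 June 2017.

June 5, 2017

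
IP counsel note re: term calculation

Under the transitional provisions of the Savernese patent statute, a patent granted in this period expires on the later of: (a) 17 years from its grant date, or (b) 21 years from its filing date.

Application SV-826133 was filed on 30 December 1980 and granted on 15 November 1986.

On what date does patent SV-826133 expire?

(a) grant + 17 years → 15 November 2003.
(b) filing + 21 years → 30 December 2001.
Later of the two: 15 November 2003.

2003-11-15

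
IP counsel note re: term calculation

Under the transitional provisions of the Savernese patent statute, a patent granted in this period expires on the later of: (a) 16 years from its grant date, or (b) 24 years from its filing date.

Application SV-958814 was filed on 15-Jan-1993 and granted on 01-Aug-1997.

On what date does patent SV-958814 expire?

2017-01-15

(a) grant + 16 years → 1 August 2013.
(b) filing + 24 years → 15 January 2017.
Later of the two: 15 January 2017.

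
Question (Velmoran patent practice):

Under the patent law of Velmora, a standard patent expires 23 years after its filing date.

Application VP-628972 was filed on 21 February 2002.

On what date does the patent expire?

Filing date + 23 years → 21 February 2025.

February 21, 2025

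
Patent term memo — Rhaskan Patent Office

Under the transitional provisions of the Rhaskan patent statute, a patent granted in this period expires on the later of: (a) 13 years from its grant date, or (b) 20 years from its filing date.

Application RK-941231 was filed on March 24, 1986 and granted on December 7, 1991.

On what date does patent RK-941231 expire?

(a) grant + 13 years → 7 December 2004.
(b) filing + 20 years → 24 March 2006.
Later of the two: 24 March 2006.

March 24, 2006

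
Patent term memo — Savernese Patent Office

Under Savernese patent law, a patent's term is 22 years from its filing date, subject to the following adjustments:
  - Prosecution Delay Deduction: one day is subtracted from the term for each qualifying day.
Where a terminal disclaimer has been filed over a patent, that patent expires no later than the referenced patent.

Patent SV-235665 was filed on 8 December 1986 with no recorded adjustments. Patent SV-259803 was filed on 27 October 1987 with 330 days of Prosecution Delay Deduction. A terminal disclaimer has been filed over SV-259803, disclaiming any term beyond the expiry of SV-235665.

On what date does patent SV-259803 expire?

December 1, 2008

Natural term of SV-259803:
  Base: filing + 22 years → 27 October 2009.
  Prosecution Delay Deduction: −330 days → 1 December 2008.
Expiry of referenced patent SV-235665:
  Base: filing + 22 years → 8 December 2008.
Terminal disclaimer: SV-259803 expires on the earlier of 1 December 2008 and 8 December 2008.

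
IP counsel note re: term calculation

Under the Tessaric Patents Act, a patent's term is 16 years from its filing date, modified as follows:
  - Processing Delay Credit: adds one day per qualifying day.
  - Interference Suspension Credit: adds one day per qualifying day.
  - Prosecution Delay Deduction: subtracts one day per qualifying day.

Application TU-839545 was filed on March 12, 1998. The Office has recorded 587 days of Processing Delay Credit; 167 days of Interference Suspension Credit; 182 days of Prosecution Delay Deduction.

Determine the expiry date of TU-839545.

Base term: filing date + 16 years → 12 March 2014.
Processing Delay Credit: +587 days → 20 October 2015.
Interference Suspension Credit: +167 days → 4 April 2016.
Prosecution Delay Deduction: −182 days → 5 October 2015.

October 5, 2015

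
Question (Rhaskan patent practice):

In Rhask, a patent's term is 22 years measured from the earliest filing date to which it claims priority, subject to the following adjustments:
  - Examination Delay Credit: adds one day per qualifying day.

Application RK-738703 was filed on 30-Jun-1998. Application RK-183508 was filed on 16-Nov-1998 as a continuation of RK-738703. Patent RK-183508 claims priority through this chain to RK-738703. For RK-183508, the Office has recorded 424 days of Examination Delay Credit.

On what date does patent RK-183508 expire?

August 28, 2021

Earliest priority filing: 30 June 1998.
Base term: 30 June 1998 + 22 years → 30 June 2020.
Examination Delay Credit: +424 days → 28 August 2021.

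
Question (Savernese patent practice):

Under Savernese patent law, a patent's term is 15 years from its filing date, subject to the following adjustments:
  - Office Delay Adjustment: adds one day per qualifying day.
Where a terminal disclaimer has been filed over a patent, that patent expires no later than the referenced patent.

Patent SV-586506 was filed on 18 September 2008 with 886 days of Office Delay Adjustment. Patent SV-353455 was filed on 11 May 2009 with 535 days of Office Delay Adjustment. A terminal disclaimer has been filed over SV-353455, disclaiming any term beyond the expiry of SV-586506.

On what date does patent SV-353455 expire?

Natural term of SV-353455:
  Base: filing + 15 years → 11 May 2024.
  Office Delay Adjustment: +535 days → 28 October 2025.
Expiry of referenced patent SV-586506:
  Base: filing + 15 years → 18 September 2023.
  Office Delay Adjustment: +886 days → 20 February 2026.
Terminal disclaimer: SV-353455 expires on the earlier of 28 October 2025 and 20 February 2026.

October 28, 2025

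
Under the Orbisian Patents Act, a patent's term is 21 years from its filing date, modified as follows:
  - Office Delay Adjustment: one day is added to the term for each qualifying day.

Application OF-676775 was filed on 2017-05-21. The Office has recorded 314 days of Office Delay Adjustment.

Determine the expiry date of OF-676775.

March 31, 2039

Base term: filing date + 21 years → 21 May 2038.
Office Delay Adjustment: +314 days → 31 March 2039.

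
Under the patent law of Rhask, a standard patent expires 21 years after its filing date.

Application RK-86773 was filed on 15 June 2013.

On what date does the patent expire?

2034-06-15

Filing date + 21 years → 15 June 2034.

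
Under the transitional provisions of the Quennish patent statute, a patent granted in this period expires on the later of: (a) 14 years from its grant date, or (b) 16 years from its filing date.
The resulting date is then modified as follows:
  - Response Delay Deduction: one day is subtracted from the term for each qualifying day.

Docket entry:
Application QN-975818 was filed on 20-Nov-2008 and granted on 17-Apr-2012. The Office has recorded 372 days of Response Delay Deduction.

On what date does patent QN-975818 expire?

(a) grant + 14 years → 17 April 2026.
(b) filing + 16 years → 20 November 2024.
Later of the two: 17 April 2026.
Response Delay Deduction: −372 days → 10 April 2025.

April 10, 2025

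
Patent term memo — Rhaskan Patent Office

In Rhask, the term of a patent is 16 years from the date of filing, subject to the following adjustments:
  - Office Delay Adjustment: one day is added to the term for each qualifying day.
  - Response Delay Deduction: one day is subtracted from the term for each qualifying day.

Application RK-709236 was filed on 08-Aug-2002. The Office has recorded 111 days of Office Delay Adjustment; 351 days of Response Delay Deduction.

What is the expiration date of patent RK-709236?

Base term: filing date + 16 years → 8 August 2018.
Office Delay Adjustment: +111 days → 27 November 2018.
Response Delay Deduction: −351 days → 11 December 2017.

December 11, 2017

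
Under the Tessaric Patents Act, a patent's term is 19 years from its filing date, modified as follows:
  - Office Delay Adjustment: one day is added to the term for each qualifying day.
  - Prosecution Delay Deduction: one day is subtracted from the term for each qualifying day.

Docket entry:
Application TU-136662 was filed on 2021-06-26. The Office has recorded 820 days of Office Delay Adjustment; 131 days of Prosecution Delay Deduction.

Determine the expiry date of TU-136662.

May 16, 2042

Base term: filing date + 19 years → 26 June 2040.
Office Delay Adjustment: +820 days → 24 September 2042.
Prosecution Delay Deduction: −131 days → 16 May 2042.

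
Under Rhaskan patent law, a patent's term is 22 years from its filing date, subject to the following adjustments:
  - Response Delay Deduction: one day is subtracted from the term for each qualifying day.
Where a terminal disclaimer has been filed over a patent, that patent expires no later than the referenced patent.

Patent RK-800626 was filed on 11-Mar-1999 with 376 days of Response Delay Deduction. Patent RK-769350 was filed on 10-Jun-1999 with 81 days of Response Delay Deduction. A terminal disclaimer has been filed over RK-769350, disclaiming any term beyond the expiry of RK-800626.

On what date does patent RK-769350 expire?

Natural term of RK-769350:
  Base: filing + 22 years → 10 June 2021.
  Response Delay Deduction: −81 days → 21 March 2021.
Expiry of referenced patent RK-800626:
  Base: filing + 22 years → 11 March 2021.
  Response Delay Deduction: −376 days → 29 February 2020.
Terminal disclaimer: RK-769350 expires on the earlier of 21 March 2021 and 29 February 2020.

2020-02-29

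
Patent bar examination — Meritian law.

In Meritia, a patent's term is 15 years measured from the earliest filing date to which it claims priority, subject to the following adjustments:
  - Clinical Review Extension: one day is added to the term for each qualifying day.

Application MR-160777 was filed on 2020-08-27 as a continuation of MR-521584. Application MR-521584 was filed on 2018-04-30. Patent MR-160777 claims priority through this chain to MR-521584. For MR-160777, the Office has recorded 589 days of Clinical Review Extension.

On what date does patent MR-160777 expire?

Earliest priority filing: 30 April 2018.
Base term: 30 April 2018 + 15 years → 30 April 2033.
Clinical Review Extension: +589 days → 10 December 2034.

2034-12-10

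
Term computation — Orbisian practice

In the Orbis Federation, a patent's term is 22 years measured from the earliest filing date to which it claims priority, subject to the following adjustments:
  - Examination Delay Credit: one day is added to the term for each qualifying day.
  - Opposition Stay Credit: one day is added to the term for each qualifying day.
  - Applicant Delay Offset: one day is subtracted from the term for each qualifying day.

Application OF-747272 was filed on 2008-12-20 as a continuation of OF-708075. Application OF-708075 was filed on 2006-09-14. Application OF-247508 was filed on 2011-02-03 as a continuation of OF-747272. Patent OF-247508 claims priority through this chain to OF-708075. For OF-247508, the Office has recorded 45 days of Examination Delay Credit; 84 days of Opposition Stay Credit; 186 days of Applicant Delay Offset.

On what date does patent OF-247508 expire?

July 19, 2028

Earliest priority filing: 14 September 2006.
Base term: 14 September 2006 + 22 years → 14 September 2028.
Examination Delay Credit: +45 days → 29 October 2028.
Opposition Stay Credit: +84 days → 21 January 2029.
Applicant Delay Offset: −186 days → 19 July 2028.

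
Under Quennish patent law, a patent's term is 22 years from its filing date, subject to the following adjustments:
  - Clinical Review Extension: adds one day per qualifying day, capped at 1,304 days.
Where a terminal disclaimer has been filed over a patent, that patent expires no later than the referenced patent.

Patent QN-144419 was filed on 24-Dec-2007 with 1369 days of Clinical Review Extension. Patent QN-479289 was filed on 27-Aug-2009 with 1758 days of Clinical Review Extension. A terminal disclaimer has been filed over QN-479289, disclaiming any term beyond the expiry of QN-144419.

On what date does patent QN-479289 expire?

July 20, 2033

Natural term of QN-479289:
  Base: filing + 22 years → 27 August 2031.
  Clinical Review Extension: 1758 days claimed exceeds the 1304-day cap, so +1304 days → 23 March 2035.
Expiry of referenced patent QN-144419:
  Base: filing + 22 years → 24 December 2029.
  Clinical Review Extension: 1369 days claimed exceeds the 1304-day cap, so +1304 days → 20 July 2033.
Terminal disclaimer: QN-479289 expires on the earlier of 23 March 2035 and 20 July 2033.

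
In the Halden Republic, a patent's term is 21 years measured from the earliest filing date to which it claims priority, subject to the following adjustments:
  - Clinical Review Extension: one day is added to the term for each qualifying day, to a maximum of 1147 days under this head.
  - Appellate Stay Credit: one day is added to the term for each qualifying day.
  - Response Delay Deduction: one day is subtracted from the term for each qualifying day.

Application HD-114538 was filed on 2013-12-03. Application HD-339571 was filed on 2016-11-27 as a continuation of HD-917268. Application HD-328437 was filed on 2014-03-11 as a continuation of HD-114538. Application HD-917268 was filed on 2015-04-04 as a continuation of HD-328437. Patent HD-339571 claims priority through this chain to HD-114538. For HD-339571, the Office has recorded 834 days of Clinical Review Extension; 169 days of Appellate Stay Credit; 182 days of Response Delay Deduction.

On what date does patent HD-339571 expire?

Earliest priority filing: 3 December 2013.
Base term: 3 December 2013 + 21 years → 3 December 2034.
Clinical Review Extension: 834 days (within the 1147-day cap) → +834 days → 16 March 2037.
Appellate Stay Credit: +169 days → 1 September 2037.
Response Delay Deduction: −182 days → 3 March 2037.

2037-03-03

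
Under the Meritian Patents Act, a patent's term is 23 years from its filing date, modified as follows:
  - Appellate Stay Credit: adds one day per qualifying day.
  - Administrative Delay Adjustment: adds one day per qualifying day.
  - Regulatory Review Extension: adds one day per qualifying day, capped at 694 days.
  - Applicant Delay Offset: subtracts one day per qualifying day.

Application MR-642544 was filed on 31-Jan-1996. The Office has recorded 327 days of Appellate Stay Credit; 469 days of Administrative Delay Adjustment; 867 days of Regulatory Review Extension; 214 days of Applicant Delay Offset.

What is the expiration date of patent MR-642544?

Base term: filing date + 23 years → 31 January 2019.
Appellate Stay Credit: +327 days → 24 December 2019.
Administrative Delay Adjustment: +469 days → 6 April 2021.
Regulatory Review Extension: 867 days claimed exceeds the 694-day cap, so +694 days → 1 March 2023.
Applicant Delay Offset: −214 days → 30 July 2022.

July 30, 2022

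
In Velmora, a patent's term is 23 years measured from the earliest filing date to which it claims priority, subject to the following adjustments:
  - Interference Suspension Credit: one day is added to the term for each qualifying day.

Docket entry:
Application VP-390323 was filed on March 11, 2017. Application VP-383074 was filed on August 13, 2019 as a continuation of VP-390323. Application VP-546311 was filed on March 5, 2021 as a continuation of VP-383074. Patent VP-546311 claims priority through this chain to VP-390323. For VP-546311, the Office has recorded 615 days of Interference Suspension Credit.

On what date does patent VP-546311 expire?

Earliest priority filing: 11 March 2017.
Base term: 11 March 2017 + 23 years → 11 March 2040.
Interference Suspension Credit: +615 days → 16 November 2041.

November 16, 2041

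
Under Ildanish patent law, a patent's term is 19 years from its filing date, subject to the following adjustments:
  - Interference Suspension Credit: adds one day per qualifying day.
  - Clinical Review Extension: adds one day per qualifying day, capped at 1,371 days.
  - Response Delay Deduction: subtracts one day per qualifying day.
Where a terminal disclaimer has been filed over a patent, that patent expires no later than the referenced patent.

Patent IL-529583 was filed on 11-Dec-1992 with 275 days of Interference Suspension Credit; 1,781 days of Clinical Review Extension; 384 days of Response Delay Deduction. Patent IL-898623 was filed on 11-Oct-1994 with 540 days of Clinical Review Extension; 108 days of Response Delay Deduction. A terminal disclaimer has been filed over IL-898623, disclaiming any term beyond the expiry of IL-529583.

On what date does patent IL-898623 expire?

Natural term of IL-898623:
  Base: filing + 19 years → 11 October 2013.
  Clinical Review Extension: 540 days (within the 1371-day cap) → +540 days → 4 April 2015.
  Response Delay Deduction: −108 days → 17 December 2014.
Expiry of referenced patent IL-529583:
  Base: filing + 19 years → 11 December 2011.
  Interference Suspension Credit: +275 days → 11 September 2012.
  Clinical Review Extension: 1781 days claimed exceeds the 1371-day cap, so +1371 days → 13 June 2016.
  Response Delay Deduction: −384 days → 26 May 2015.
Terminal disclaimer: IL-898623 expires on the earlier of 17 December 2014 and 26 May 2015.

2014-12-17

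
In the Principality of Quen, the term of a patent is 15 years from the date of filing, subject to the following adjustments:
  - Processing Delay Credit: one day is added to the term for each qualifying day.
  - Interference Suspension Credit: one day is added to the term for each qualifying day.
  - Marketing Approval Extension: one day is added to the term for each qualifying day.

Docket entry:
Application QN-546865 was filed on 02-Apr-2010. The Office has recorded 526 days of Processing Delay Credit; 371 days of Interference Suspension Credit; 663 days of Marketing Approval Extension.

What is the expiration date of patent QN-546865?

2029-07-10

Base term: filing date + 15 years → 2 April 2025.
Processing Delay Credit: +526 days → 10 September 2026.
Interference Suspension Credit: +371 days → 16 September 2027.
Marketing Approval Extension: +663 days → 10 July 2029.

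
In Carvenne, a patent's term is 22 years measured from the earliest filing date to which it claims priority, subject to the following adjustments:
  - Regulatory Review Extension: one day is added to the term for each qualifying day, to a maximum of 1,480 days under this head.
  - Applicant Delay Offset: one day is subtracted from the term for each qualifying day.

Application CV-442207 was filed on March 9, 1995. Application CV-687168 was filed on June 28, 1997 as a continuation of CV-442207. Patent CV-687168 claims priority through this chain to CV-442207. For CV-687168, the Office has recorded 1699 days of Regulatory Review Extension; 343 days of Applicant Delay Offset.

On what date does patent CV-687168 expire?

Earliest priority filing: 9 March 1995.
Base term: 9 March 1995 + 22 years → 9 March 2017.
Regulatory Review Extension: 1699 days claimed exceeds the 1480-day cap, so +1480 days → 28 March 2021.
Applicant Delay Offset: −343 days → 19 April 2020.

2020-04-19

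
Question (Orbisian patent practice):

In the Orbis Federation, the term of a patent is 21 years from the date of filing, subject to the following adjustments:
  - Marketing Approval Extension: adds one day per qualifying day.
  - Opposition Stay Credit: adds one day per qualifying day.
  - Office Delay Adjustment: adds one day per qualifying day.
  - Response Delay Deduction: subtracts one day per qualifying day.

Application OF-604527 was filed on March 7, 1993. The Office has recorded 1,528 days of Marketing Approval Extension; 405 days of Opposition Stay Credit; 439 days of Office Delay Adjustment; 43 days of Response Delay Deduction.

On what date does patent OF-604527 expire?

July 22, 2020

Base term: filing date + 21 years → 7 March 2014.
Marketing Approval Extension: +1528 days → 13 May 2018.
Opposition Stay Credit: +405 days → 22 June 2019.
Office Delay Adjustment: +439 days → 3 September 2020.
Response Delay Deduction: −43 days → 22 July 2020.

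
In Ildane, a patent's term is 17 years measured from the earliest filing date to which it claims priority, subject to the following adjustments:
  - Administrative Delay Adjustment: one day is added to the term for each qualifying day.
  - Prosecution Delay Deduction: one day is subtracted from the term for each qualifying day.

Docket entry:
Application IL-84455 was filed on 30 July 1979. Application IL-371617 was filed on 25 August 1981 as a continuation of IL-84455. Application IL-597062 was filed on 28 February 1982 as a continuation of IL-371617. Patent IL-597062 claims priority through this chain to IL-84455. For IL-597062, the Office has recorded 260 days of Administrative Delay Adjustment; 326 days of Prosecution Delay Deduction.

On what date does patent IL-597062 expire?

Earliest priority filing: 30 July 1979.
Base term: 30 July 1979 + 17 years → 30 July 1996.
Administrative Delay Adjustment: +260 days → 16 April 1997.
Prosecution Delay Deduction: −326 days → 25 May 1996.

1996-05-25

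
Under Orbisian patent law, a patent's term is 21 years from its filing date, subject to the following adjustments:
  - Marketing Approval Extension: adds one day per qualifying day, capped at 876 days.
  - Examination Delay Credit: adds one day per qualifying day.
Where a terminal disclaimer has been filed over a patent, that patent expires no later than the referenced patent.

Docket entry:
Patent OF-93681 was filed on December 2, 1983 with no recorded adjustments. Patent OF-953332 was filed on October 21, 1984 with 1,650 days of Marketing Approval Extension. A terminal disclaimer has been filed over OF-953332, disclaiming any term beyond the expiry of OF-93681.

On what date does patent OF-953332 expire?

2004-12-02

Natural term of OF-953332:
  Base: filing + 21 years → 21 October 2005.
  Marketing Approval Extension: 1650 days claimed exceeds the 876-day cap, so +876 days → 15 March 2008.
Expiry of referenced patent OF-93681:
  Base: filing + 21 years → 2 December 2004.
Terminal disclaimer: OF-953332 expires on the earlier of 15 March 2008 and 2 December 2004.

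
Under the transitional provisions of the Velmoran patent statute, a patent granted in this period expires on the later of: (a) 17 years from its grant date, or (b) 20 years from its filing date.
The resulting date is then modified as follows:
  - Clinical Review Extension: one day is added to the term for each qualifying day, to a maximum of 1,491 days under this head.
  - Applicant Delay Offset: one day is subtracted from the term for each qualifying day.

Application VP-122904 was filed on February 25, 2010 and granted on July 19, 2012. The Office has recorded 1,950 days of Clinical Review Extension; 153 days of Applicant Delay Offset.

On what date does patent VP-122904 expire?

(a) grant + 17 years → 19 July 2029.
(b) filing + 20 years → 25 February 2030.
Later of the two: 25 February 2030.
Clinical Review Extension: 1950 days claimed exceeds the 1491-day cap, so +1491 days → 27 March 2034.
Applicant Delay Offset: −153 days → 25 October 2033.

October 25, 2033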